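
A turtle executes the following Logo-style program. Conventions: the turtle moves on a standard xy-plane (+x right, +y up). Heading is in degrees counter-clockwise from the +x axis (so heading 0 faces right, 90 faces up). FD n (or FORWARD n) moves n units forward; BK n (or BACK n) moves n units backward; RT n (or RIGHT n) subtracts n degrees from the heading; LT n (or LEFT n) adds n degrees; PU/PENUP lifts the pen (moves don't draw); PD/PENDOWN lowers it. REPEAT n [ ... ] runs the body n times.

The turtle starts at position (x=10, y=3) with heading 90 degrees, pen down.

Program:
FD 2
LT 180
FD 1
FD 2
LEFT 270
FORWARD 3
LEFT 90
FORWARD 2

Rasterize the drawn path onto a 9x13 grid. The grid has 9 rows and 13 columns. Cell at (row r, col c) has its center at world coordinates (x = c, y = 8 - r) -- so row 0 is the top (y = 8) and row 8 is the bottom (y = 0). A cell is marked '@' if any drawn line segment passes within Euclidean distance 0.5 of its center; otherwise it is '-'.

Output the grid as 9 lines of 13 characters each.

Answer: -------------
-------------
-------------
----------@--
----------@--
----------@--
-------@@@@--
-------@-----
-------@-----

Derivation:
Segment 0: (10,3) -> (10,5)
Segment 1: (10,5) -> (10,4)
Segment 2: (10,4) -> (10,2)
Segment 3: (10,2) -> (7,2)
Segment 4: (7,2) -> (7,0)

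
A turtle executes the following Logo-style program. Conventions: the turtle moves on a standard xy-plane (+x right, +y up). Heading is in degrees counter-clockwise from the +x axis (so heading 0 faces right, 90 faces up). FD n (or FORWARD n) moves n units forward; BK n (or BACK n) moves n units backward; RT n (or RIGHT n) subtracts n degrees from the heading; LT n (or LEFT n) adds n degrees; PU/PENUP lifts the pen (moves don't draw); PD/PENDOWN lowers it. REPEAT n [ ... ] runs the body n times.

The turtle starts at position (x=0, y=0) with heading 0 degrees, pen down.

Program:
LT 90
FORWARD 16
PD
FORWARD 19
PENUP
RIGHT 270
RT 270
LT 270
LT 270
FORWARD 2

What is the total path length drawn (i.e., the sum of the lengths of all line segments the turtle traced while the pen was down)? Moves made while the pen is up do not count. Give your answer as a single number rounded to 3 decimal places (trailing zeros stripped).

Answer: 35

Derivation:
Executing turtle program step by step:
Start: pos=(0,0), heading=0, pen down
LT 90: heading 0 -> 90
FD 16: (0,0) -> (0,16) [heading=90, draw]
PD: pen down
FD 19: (0,16) -> (0,35) [heading=90, draw]
PU: pen up
RT 270: heading 90 -> 180
RT 270: heading 180 -> 270
LT 270: heading 270 -> 180
LT 270: heading 180 -> 90
FD 2: (0,35) -> (0,37) [heading=90, move]
Final: pos=(0,37), heading=90, 2 segment(s) drawn

Segment lengths:
  seg 1: (0,0) -> (0,16), length = 16
  seg 2: (0,16) -> (0,35), length = 19
Total = 35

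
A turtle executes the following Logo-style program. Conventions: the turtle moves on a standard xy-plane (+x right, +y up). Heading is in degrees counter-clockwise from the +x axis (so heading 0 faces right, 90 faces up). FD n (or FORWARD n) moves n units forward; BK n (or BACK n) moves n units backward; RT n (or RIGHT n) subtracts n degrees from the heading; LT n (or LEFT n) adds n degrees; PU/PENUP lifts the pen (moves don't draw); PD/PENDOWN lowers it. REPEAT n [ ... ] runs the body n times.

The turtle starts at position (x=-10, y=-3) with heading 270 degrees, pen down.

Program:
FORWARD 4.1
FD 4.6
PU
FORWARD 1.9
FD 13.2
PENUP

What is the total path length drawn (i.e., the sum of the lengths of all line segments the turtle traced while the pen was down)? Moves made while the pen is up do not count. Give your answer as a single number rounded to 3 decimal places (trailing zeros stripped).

Answer: 8.7

Derivation:
Executing turtle program step by step:
Start: pos=(-10,-3), heading=270, pen down
FD 4.1: (-10,-3) -> (-10,-7.1) [heading=270, draw]
FD 4.6: (-10,-7.1) -> (-10,-11.7) [heading=270, draw]
PU: pen up
FD 1.9: (-10,-11.7) -> (-10,-13.6) [heading=270, move]
FD 13.2: (-10,-13.6) -> (-10,-26.8) [heading=270, move]
PU: pen up
Final: pos=(-10,-26.8), heading=270, 2 segment(s) drawn

Segment lengths:
  seg 1: (-10,-3) -> (-10,-7.1), length = 4.1
  seg 2: (-10,-7.1) -> (-10,-11.7), length = 4.6
Total = 8.7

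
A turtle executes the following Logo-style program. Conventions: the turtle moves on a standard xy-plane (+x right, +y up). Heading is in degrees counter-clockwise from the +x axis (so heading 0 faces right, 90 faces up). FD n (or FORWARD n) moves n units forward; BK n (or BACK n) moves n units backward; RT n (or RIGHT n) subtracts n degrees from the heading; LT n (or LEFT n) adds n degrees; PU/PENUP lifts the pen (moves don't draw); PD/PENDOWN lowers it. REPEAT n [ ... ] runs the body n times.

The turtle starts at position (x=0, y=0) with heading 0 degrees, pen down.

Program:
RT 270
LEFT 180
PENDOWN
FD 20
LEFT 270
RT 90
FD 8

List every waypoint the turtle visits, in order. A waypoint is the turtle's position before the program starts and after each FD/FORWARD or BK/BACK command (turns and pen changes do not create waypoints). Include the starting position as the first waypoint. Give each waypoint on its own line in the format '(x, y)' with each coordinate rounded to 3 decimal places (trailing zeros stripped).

Executing turtle program step by step:
Start: pos=(0,0), heading=0, pen down
RT 270: heading 0 -> 90
LT 180: heading 90 -> 270
PD: pen down
FD 20: (0,0) -> (0,-20) [heading=270, draw]
LT 270: heading 270 -> 180
RT 90: heading 180 -> 90
FD 8: (0,-20) -> (0,-12) [heading=90, draw]
Final: pos=(0,-12), heading=90, 2 segment(s) drawn
Waypoints (3 total):
(0, 0)
(0, -20)
(0, -12)

Answer: (0, 0)
(0, -20)
(0, -12)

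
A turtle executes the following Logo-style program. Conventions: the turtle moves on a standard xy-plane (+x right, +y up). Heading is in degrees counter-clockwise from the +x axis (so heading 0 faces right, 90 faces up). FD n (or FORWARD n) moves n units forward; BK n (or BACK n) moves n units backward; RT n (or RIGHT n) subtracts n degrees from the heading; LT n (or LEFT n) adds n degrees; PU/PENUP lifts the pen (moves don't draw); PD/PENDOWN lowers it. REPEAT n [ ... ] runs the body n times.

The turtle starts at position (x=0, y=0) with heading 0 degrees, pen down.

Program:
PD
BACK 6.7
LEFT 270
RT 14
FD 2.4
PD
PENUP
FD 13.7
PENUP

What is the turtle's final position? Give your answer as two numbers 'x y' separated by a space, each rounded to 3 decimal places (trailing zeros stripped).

Answer: -10.595 -15.622

Derivation:
Executing turtle program step by step:
Start: pos=(0,0), heading=0, pen down
PD: pen down
BK 6.7: (0,0) -> (-6.7,0) [heading=0, draw]
LT 270: heading 0 -> 270
RT 14: heading 270 -> 256
FD 2.4: (-6.7,0) -> (-7.281,-2.329) [heading=256, draw]
PD: pen down
PU: pen up
FD 13.7: (-7.281,-2.329) -> (-10.595,-15.622) [heading=256, move]
PU: pen up
Final: pos=(-10.595,-15.622), heading=256, 2 segment(s) drawn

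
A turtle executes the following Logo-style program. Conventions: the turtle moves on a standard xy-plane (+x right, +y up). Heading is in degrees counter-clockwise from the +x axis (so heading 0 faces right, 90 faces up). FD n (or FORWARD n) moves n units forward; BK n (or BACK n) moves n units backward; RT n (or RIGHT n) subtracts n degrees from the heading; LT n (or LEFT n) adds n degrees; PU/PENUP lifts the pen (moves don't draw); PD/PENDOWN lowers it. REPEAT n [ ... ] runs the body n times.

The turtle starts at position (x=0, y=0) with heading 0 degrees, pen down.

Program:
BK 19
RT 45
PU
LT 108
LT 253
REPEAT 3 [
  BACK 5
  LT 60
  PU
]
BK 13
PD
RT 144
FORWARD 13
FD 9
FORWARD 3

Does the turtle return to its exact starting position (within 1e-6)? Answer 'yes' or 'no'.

Executing turtle program step by step:
Start: pos=(0,0), heading=0, pen down
BK 19: (0,0) -> (-19,0) [heading=0, draw]
RT 45: heading 0 -> 315
PU: pen up
LT 108: heading 315 -> 63
LT 253: heading 63 -> 316
REPEAT 3 [
  -- iteration 1/3 --
  BK 5: (-19,0) -> (-22.597,3.473) [heading=316, move]
  LT 60: heading 316 -> 16
  PU: pen up
  -- iteration 2/3 --
  BK 5: (-22.597,3.473) -> (-27.403,2.095) [heading=16, move]
  LT 60: heading 16 -> 76
  PU: pen up
  -- iteration 3/3 --
  BK 5: (-27.403,2.095) -> (-28.613,-2.756) [heading=76, move]
  LT 60: heading 76 -> 136
  PU: pen up
]
BK 13: (-28.613,-2.756) -> (-19.261,-11.787) [heading=136, move]
PD: pen down
RT 144: heading 136 -> 352
FD 13: (-19.261,-11.787) -> (-6.388,-13.596) [heading=352, draw]
FD 9: (-6.388,-13.596) -> (2.525,-14.849) [heading=352, draw]
FD 3: (2.525,-14.849) -> (5.496,-15.266) [heading=352, draw]
Final: pos=(5.496,-15.266), heading=352, 4 segment(s) drawn

Start position: (0, 0)
Final position: (5.496, -15.266)
Distance = 16.225; >= 1e-6 -> NOT closed

Answer: no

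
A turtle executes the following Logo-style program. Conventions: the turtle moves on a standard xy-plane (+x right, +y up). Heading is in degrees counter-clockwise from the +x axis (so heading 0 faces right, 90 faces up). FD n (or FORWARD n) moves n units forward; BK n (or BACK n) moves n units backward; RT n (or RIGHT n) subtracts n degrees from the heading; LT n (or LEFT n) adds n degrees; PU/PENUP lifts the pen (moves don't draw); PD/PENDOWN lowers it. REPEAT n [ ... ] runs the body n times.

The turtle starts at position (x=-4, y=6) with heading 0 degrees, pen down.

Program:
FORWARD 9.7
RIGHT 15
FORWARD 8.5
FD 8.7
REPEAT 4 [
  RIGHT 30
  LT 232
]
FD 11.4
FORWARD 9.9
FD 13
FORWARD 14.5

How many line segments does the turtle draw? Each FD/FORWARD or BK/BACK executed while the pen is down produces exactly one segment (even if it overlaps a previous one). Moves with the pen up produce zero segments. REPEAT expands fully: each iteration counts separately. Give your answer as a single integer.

Answer: 7

Derivation:
Executing turtle program step by step:
Start: pos=(-4,6), heading=0, pen down
FD 9.7: (-4,6) -> (5.7,6) [heading=0, draw]
RT 15: heading 0 -> 345
FD 8.5: (5.7,6) -> (13.91,3.8) [heading=345, draw]
FD 8.7: (13.91,3.8) -> (22.314,1.548) [heading=345, draw]
REPEAT 4 [
  -- iteration 1/4 --
  RT 30: heading 345 -> 315
  LT 232: heading 315 -> 187
  -- iteration 2/4 --
  RT 30: heading 187 -> 157
  LT 232: heading 157 -> 29
  -- iteration 3/4 --
  RT 30: heading 29 -> 359
  LT 232: heading 359 -> 231
  -- iteration 4/4 --
  RT 30: heading 231 -> 201
  LT 232: heading 201 -> 73
]
FD 11.4: (22.314,1.548) -> (25.647,12.45) [heading=73, draw]
FD 9.9: (25.647,12.45) -> (28.541,21.918) [heading=73, draw]
FD 13: (28.541,21.918) -> (32.342,34.35) [heading=73, draw]
FD 14.5: (32.342,34.35) -> (36.582,48.216) [heading=73, draw]
Final: pos=(36.582,48.216), heading=73, 7 segment(s) drawn
Segments drawn: 7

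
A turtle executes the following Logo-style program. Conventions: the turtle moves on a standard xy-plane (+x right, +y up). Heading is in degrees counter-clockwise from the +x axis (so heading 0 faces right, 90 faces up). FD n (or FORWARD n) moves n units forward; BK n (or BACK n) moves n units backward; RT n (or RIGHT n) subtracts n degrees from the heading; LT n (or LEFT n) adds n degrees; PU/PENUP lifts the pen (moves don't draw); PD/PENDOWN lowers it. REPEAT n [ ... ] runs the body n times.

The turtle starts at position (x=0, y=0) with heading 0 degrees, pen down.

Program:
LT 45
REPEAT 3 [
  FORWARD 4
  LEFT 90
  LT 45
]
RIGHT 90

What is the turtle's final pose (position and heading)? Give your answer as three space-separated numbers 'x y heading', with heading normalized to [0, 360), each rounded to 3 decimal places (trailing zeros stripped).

Executing turtle program step by step:
Start: pos=(0,0), heading=0, pen down
LT 45: heading 0 -> 45
REPEAT 3 [
  -- iteration 1/3 --
  FD 4: (0,0) -> (2.828,2.828) [heading=45, draw]
  LT 90: heading 45 -> 135
  LT 45: heading 135 -> 180
  -- iteration 2/3 --
  FD 4: (2.828,2.828) -> (-1.172,2.828) [heading=180, draw]
  LT 90: heading 180 -> 270
  LT 45: heading 270 -> 315
  -- iteration 3/3 --
  FD 4: (-1.172,2.828) -> (1.657,0) [heading=315, draw]
  LT 90: heading 315 -> 45
  LT 45: heading 45 -> 90
]
RT 90: heading 90 -> 0
Final: pos=(1.657,0), heading=0, 3 segment(s) drawn

Answer: 1.657 0 0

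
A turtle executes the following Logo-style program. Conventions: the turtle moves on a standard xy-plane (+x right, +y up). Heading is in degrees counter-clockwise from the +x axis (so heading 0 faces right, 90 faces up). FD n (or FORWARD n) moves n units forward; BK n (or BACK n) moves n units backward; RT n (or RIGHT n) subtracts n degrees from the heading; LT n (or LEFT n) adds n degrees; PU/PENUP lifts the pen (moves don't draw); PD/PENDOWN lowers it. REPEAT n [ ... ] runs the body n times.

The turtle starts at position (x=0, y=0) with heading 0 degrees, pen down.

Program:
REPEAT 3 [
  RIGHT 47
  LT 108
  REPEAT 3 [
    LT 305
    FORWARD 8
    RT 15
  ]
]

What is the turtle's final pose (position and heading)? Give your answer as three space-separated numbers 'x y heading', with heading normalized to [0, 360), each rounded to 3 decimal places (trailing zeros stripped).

Executing turtle program step by step:
Start: pos=(0,0), heading=0, pen down
REPEAT 3 [
  -- iteration 1/3 --
  RT 47: heading 0 -> 313
  LT 108: heading 313 -> 61
  REPEAT 3 [
    -- iteration 1/3 --
    LT 305: heading 61 -> 6
    FD 8: (0,0) -> (7.956,0.836) [heading=6, draw]
    RT 15: heading 6 -> 351
    -- iteration 2/3 --
    LT 305: heading 351 -> 296
    FD 8: (7.956,0.836) -> (11.463,-6.354) [heading=296, draw]
    RT 15: heading 296 -> 281
    -- iteration 3/3 --
    LT 305: heading 281 -> 226
    FD 8: (11.463,-6.354) -> (5.906,-12.109) [heading=226, draw]
    RT 15: heading 226 -> 211
  ]
  -- iteration 2/3 --
  RT 47: heading 211 -> 164
  LT 108: heading 164 -> 272
  REPEAT 3 [
    -- iteration 1/3 --
    LT 305: heading 272 -> 217
    FD 8: (5.906,-12.109) -> (-0.483,-16.923) [heading=217, draw]
    RT 15: heading 217 -> 202
    -- iteration 2/3 --
    LT 305: heading 202 -> 147
    FD 8: (-0.483,-16.923) -> (-7.193,-12.566) [heading=147, draw]
    RT 15: heading 147 -> 132
    -- iteration 3/3 --
    LT 305: heading 132 -> 77
    FD 8: (-7.193,-12.566) -> (-5.393,-4.771) [heading=77, draw]
    RT 15: heading 77 -> 62
  ]
  -- iteration 3/3 --
  RT 47: heading 62 -> 15
  LT 108: heading 15 -> 123
  REPEAT 3 [
    -- iteration 1/3 --
    LT 305: heading 123 -> 68
    FD 8: (-5.393,-4.771) -> (-2.396,2.646) [heading=68, draw]
    RT 15: heading 68 -> 53
    -- iteration 2/3 --
    LT 305: heading 53 -> 358
    FD 8: (-2.396,2.646) -> (5.599,2.367) [heading=358, draw]
    RT 15: heading 358 -> 343
    -- iteration 3/3 --
    LT 305: heading 343 -> 288
    FD 8: (5.599,2.367) -> (8.071,-5.241) [heading=288, draw]
    RT 15: heading 288 -> 273
  ]
]
Final: pos=(8.071,-5.241), heading=273, 9 segment(s) drawn

Answer: 8.071 -5.241 273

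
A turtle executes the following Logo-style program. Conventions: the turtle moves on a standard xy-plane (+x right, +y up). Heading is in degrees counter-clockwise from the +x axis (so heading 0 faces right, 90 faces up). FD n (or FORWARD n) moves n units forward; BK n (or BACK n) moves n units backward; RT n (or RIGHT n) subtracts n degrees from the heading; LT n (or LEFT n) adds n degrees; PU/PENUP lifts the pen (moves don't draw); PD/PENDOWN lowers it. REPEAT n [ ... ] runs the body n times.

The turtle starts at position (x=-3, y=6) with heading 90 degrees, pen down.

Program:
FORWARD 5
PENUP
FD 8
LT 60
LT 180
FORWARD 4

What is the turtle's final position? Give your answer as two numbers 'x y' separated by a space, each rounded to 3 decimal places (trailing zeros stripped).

Answer: 0.464 17

Derivation:
Executing turtle program step by step:
Start: pos=(-3,6), heading=90, pen down
FD 5: (-3,6) -> (-3,11) [heading=90, draw]
PU: pen up
FD 8: (-3,11) -> (-3,19) [heading=90, move]
LT 60: heading 90 -> 150
LT 180: heading 150 -> 330
FD 4: (-3,19) -> (0.464,17) [heading=330, move]
Final: pos=(0.464,17), heading=330, 1 segment(s) drawn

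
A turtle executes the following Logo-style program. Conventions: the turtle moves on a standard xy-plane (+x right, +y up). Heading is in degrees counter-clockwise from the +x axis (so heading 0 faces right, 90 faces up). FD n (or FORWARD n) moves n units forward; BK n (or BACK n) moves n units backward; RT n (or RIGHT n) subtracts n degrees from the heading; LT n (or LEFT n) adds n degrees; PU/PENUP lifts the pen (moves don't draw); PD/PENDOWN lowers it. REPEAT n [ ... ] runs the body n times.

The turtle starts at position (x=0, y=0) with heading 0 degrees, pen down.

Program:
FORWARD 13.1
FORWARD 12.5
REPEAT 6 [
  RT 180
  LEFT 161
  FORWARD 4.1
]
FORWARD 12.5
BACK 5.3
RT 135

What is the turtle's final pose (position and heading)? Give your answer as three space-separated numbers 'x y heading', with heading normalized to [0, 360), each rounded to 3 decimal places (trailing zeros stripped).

Answer: 30.979 -25.683 111

Derivation:
Executing turtle program step by step:
Start: pos=(0,0), heading=0, pen down
FD 13.1: (0,0) -> (13.1,0) [heading=0, draw]
FD 12.5: (13.1,0) -> (25.6,0) [heading=0, draw]
REPEAT 6 [
  -- iteration 1/6 --
  RT 180: heading 0 -> 180
  LT 161: heading 180 -> 341
  FD 4.1: (25.6,0) -> (29.477,-1.335) [heading=341, draw]
  -- iteration 2/6 --
  RT 180: heading 341 -> 161
  LT 161: heading 161 -> 322
  FD 4.1: (29.477,-1.335) -> (32.707,-3.859) [heading=322, draw]
  -- iteration 3/6 --
  RT 180: heading 322 -> 142
  LT 161: heading 142 -> 303
  FD 4.1: (32.707,-3.859) -> (34.94,-7.298) [heading=303, draw]
  -- iteration 4/6 --
  RT 180: heading 303 -> 123
  LT 161: heading 123 -> 284
  FD 4.1: (34.94,-7.298) -> (35.932,-11.276) [heading=284, draw]
  -- iteration 5/6 --
  RT 180: heading 284 -> 104
  LT 161: heading 104 -> 265
  FD 4.1: (35.932,-11.276) -> (35.575,-15.36) [heading=265, draw]
  -- iteration 6/6 --
  RT 180: heading 265 -> 85
  LT 161: heading 85 -> 246
  FD 4.1: (35.575,-15.36) -> (33.907,-19.106) [heading=246, draw]
]
FD 12.5: (33.907,-19.106) -> (28.823,-30.525) [heading=246, draw]
BK 5.3: (28.823,-30.525) -> (30.979,-25.683) [heading=246, draw]
RT 135: heading 246 -> 111
Final: pos=(30.979,-25.683), heading=111, 10 segment(s) drawn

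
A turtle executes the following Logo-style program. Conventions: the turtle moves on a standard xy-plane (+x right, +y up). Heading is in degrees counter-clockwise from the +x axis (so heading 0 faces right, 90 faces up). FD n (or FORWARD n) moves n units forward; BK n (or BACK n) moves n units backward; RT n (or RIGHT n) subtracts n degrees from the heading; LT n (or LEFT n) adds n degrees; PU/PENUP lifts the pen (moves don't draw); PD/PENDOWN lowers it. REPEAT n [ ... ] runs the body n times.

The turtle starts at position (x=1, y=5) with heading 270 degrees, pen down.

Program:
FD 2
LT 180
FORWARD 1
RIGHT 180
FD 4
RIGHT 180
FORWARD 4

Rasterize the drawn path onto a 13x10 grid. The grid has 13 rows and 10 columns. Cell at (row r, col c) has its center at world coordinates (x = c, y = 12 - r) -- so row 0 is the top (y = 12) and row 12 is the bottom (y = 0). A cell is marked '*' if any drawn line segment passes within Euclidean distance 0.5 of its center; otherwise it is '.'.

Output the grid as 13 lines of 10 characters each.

Segment 0: (1,5) -> (1,3)
Segment 1: (1,3) -> (1,4)
Segment 2: (1,4) -> (1,0)
Segment 3: (1,0) -> (1,4)

Answer: ..........
..........
..........
..........
..........
..........
..........
.*........
.*........
.*........
.*........
.*........
.*........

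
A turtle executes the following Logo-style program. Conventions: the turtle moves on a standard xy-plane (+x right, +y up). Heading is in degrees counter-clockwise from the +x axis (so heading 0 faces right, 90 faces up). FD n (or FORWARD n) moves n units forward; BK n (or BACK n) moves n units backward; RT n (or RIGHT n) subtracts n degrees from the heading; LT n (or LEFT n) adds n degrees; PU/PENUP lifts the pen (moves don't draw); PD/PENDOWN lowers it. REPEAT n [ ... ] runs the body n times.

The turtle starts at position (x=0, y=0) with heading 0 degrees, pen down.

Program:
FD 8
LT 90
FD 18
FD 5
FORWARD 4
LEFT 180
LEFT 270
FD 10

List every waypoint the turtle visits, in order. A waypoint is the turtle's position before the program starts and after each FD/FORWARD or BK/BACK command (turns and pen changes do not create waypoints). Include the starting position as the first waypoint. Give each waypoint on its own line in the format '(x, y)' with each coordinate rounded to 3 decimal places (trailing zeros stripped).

Executing turtle program step by step:
Start: pos=(0,0), heading=0, pen down
FD 8: (0,0) -> (8,0) [heading=0, draw]
LT 90: heading 0 -> 90
FD 18: (8,0) -> (8,18) [heading=90, draw]
FD 5: (8,18) -> (8,23) [heading=90, draw]
FD 4: (8,23) -> (8,27) [heading=90, draw]
LT 180: heading 90 -> 270
LT 270: heading 270 -> 180
FD 10: (8,27) -> (-2,27) [heading=180, draw]
Final: pos=(-2,27), heading=180, 5 segment(s) drawn
Waypoints (6 total):
(0, 0)
(8, 0)
(8, 18)
(8, 23)
(8, 27)
(-2, 27)

Answer: (0, 0)
(8, 0)
(8, 18)
(8, 23)
(8, 27)
(-2, 27)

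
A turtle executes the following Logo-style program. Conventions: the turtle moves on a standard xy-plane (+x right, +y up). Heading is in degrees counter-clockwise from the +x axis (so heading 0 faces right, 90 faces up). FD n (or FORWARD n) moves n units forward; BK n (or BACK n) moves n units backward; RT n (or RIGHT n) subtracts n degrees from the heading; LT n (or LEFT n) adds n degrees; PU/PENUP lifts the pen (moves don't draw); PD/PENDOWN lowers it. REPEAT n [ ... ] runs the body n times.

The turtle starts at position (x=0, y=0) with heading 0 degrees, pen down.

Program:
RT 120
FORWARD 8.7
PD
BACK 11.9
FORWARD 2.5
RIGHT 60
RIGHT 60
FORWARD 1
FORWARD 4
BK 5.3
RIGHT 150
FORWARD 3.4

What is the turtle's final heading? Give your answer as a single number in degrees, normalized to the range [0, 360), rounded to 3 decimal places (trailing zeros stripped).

Answer: 330

Derivation:
Executing turtle program step by step:
Start: pos=(0,0), heading=0, pen down
RT 120: heading 0 -> 240
FD 8.7: (0,0) -> (-4.35,-7.534) [heading=240, draw]
PD: pen down
BK 11.9: (-4.35,-7.534) -> (1.6,2.771) [heading=240, draw]
FD 2.5: (1.6,2.771) -> (0.35,0.606) [heading=240, draw]
RT 60: heading 240 -> 180
RT 60: heading 180 -> 120
FD 1: (0.35,0.606) -> (-0.15,1.472) [heading=120, draw]
FD 4: (-0.15,1.472) -> (-2.15,4.936) [heading=120, draw]
BK 5.3: (-2.15,4.936) -> (0.5,0.346) [heading=120, draw]
RT 150: heading 120 -> 330
FD 3.4: (0.5,0.346) -> (3.444,-1.354) [heading=330, draw]
Final: pos=(3.444,-1.354), heading=330, 7 segment(s) drawn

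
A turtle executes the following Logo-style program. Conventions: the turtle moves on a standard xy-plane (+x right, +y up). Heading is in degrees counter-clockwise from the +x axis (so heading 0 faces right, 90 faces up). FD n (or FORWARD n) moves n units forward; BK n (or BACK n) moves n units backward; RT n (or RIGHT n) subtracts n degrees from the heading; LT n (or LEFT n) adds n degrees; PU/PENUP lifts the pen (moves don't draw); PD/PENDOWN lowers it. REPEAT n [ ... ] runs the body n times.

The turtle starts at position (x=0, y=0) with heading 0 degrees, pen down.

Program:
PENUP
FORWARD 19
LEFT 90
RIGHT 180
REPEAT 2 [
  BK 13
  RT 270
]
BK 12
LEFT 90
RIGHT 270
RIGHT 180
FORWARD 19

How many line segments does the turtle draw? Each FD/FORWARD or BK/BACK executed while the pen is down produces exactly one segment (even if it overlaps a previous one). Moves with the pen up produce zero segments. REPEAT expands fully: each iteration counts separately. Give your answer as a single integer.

Answer: 0

Derivation:
Executing turtle program step by step:
Start: pos=(0,0), heading=0, pen down
PU: pen up
FD 19: (0,0) -> (19,0) [heading=0, move]
LT 90: heading 0 -> 90
RT 180: heading 90 -> 270
REPEAT 2 [
  -- iteration 1/2 --
  BK 13: (19,0) -> (19,13) [heading=270, move]
  RT 270: heading 270 -> 0
  -- iteration 2/2 --
  BK 13: (19,13) -> (6,13) [heading=0, move]
  RT 270: heading 0 -> 90
]
BK 12: (6,13) -> (6,1) [heading=90, move]
LT 90: heading 90 -> 180
RT 270: heading 180 -> 270
RT 180: heading 270 -> 90
FD 19: (6,1) -> (6,20) [heading=90, move]
Final: pos=(6,20), heading=90, 0 segment(s) drawn
Segments drawn: 0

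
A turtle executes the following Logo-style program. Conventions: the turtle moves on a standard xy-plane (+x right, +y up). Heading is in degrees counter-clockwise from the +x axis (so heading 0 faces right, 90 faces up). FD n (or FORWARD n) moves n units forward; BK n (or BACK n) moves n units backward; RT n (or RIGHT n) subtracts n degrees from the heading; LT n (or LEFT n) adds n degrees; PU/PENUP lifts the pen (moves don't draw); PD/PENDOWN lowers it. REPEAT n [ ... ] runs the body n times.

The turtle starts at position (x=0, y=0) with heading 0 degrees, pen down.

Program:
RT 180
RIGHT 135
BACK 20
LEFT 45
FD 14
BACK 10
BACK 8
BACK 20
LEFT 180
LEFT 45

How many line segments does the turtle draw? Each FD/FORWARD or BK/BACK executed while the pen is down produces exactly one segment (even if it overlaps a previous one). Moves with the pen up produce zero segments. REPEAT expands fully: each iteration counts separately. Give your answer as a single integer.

Answer: 5

Derivation:
Executing turtle program step by step:
Start: pos=(0,0), heading=0, pen down
RT 180: heading 0 -> 180
RT 135: heading 180 -> 45
BK 20: (0,0) -> (-14.142,-14.142) [heading=45, draw]
LT 45: heading 45 -> 90
FD 14: (-14.142,-14.142) -> (-14.142,-0.142) [heading=90, draw]
BK 10: (-14.142,-0.142) -> (-14.142,-10.142) [heading=90, draw]
BK 8: (-14.142,-10.142) -> (-14.142,-18.142) [heading=90, draw]
BK 20: (-14.142,-18.142) -> (-14.142,-38.142) [heading=90, draw]
LT 180: heading 90 -> 270
LT 45: heading 270 -> 315
Final: pos=(-14.142,-38.142), heading=315, 5 segment(s) drawn
Segments drawn: 5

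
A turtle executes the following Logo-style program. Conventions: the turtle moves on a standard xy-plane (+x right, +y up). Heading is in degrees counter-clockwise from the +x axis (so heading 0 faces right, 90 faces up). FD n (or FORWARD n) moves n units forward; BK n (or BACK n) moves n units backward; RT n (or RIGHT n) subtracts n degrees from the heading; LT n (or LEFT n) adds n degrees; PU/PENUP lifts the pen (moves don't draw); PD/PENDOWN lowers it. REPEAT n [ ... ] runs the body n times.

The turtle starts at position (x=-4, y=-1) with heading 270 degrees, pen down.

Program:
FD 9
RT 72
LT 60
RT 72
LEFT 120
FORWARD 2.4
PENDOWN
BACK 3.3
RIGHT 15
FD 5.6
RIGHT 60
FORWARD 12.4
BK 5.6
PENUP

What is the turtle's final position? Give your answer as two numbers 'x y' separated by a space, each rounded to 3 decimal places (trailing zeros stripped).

Answer: -6.802 -19.785

Derivation:
Executing turtle program step by step:
Start: pos=(-4,-1), heading=270, pen down
FD 9: (-4,-1) -> (-4,-10) [heading=270, draw]
RT 72: heading 270 -> 198
LT 60: heading 198 -> 258
RT 72: heading 258 -> 186
LT 120: heading 186 -> 306
FD 2.4: (-4,-10) -> (-2.589,-11.942) [heading=306, draw]
PD: pen down
BK 3.3: (-2.589,-11.942) -> (-4.529,-9.272) [heading=306, draw]
RT 15: heading 306 -> 291
FD 5.6: (-4.529,-9.272) -> (-2.522,-14.5) [heading=291, draw]
RT 60: heading 291 -> 231
FD 12.4: (-2.522,-14.5) -> (-10.326,-24.137) [heading=231, draw]
BK 5.6: (-10.326,-24.137) -> (-6.802,-19.785) [heading=231, draw]
PU: pen up
Final: pos=(-6.802,-19.785), heading=231, 6 segment(s) drawn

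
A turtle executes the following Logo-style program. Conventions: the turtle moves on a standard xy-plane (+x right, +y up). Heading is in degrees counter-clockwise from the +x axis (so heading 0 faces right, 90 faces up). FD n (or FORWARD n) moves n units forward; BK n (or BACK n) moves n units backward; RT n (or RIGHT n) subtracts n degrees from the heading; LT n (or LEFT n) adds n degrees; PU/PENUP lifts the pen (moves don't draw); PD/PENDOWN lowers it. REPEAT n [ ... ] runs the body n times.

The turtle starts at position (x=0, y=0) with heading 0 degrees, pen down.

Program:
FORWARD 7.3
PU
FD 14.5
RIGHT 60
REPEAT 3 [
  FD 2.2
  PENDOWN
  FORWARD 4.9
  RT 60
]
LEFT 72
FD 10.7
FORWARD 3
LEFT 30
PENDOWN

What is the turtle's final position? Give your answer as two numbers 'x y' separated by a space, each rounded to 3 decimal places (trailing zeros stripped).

Executing turtle program step by step:
Start: pos=(0,0), heading=0, pen down
FD 7.3: (0,0) -> (7.3,0) [heading=0, draw]
PU: pen up
FD 14.5: (7.3,0) -> (21.8,0) [heading=0, move]
RT 60: heading 0 -> 300
REPEAT 3 [
  -- iteration 1/3 --
  FD 2.2: (21.8,0) -> (22.9,-1.905) [heading=300, move]
  PD: pen down
  FD 4.9: (22.9,-1.905) -> (25.35,-6.149) [heading=300, draw]
  RT 60: heading 300 -> 240
  -- iteration 2/3 --
  FD 2.2: (25.35,-6.149) -> (24.25,-8.054) [heading=240, draw]
  PD: pen down
  FD 4.9: (24.25,-8.054) -> (21.8,-12.298) [heading=240, draw]
  RT 60: heading 240 -> 180
  -- iteration 3/3 --
  FD 2.2: (21.8,-12.298) -> (19.6,-12.298) [heading=180, draw]
  PD: pen down
  FD 4.9: (19.6,-12.298) -> (14.7,-12.298) [heading=180, draw]
  RT 60: heading 180 -> 120
]
LT 72: heading 120 -> 192
FD 10.7: (14.7,-12.298) -> (4.234,-14.522) [heading=192, draw]
FD 3: (4.234,-14.522) -> (1.299,-15.146) [heading=192, draw]
LT 30: heading 192 -> 222
PD: pen down
Final: pos=(1.299,-15.146), heading=222, 8 segment(s) drawn

Answer: 1.299 -15.146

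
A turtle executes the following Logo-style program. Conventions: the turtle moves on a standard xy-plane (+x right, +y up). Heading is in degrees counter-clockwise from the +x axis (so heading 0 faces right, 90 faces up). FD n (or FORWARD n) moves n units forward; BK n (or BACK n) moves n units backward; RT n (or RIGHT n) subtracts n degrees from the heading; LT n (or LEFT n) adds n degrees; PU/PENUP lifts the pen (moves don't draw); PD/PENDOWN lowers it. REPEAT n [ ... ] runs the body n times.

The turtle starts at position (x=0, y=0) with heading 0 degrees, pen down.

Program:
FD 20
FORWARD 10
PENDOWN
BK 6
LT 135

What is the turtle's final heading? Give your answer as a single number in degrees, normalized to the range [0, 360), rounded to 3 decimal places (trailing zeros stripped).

Executing turtle program step by step:
Start: pos=(0,0), heading=0, pen down
FD 20: (0,0) -> (20,0) [heading=0, draw]
FD 10: (20,0) -> (30,0) [heading=0, draw]
PD: pen down
BK 6: (30,0) -> (24,0) [heading=0, draw]
LT 135: heading 0 -> 135
Final: pos=(24,0), heading=135, 3 segment(s) drawn

Answer: 135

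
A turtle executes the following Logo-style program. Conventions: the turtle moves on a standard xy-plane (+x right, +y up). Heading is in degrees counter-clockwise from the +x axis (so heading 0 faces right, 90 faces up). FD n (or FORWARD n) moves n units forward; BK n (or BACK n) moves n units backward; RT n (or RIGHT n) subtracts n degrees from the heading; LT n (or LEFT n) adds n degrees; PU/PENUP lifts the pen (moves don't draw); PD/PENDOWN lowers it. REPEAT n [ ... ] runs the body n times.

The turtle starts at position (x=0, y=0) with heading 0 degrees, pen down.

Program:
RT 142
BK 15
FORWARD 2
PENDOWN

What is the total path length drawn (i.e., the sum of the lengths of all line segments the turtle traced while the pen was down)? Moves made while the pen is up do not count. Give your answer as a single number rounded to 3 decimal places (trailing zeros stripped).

Executing turtle program step by step:
Start: pos=(0,0), heading=0, pen down
RT 142: heading 0 -> 218
BK 15: (0,0) -> (11.82,9.235) [heading=218, draw]
FD 2: (11.82,9.235) -> (10.244,8.004) [heading=218, draw]
PD: pen down
Final: pos=(10.244,8.004), heading=218, 2 segment(s) drawn

Segment lengths:
  seg 1: (0,0) -> (11.82,9.235), length = 15
  seg 2: (11.82,9.235) -> (10.244,8.004), length = 2
Total = 17

Answer: 17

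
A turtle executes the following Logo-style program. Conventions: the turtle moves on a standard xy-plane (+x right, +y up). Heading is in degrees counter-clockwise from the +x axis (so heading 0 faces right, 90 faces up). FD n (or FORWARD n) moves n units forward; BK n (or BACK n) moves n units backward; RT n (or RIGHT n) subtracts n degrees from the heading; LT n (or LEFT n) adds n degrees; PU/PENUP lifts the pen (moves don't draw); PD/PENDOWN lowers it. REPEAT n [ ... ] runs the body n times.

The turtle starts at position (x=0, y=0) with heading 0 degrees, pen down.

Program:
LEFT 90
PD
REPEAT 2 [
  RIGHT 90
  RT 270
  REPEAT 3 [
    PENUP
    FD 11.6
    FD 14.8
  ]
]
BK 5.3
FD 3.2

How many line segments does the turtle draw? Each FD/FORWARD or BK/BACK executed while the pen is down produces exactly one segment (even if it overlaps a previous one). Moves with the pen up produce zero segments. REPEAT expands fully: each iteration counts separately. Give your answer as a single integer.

Executing turtle program step by step:
Start: pos=(0,0), heading=0, pen down
LT 90: heading 0 -> 90
PD: pen down
REPEAT 2 [
  -- iteration 1/2 --
  RT 90: heading 90 -> 0
  RT 270: heading 0 -> 90
  REPEAT 3 [
    -- iteration 1/3 --
    PU: pen up
    FD 11.6: (0,0) -> (0,11.6) [heading=90, move]
    FD 14.8: (0,11.6) -> (0,26.4) [heading=90, move]
    -- iteration 2/3 --
    PU: pen up
    FD 11.6: (0,26.4) -> (0,38) [heading=90, move]
    FD 14.8: (0,38) -> (0,52.8) [heading=90, move]
    -- iteration 3/3 --
    PU: pen up
    FD 11.6: (0,52.8) -> (0,64.4) [heading=90, move]
    FD 14.8: (0,64.4) -> (0,79.2) [heading=90, move]
  ]
  -- iteration 2/2 --
  RT 90: heading 90 -> 0
  RT 270: heading 0 -> 90
  REPEAT 3 [
    -- iteration 1/3 --
    PU: pen up
    FD 11.6: (0,79.2) -> (0,90.8) [heading=90, move]
    FD 14.8: (0,90.8) -> (0,105.6) [heading=90, move]
    -- iteration 2/3 --
    PU: pen up
    FD 11.6: (0,105.6) -> (0,117.2) [heading=90, move]
    FD 14.8: (0,117.2) -> (0,132) [heading=90, move]
    -- iteration 3/3 --
    PU: pen up
    FD 11.6: (0,132) -> (0,143.6) [heading=90, move]
    FD 14.8: (0,143.6) -> (0,158.4) [heading=90, move]
  ]
]
BK 5.3: (0,158.4) -> (0,153.1) [heading=90, move]
FD 3.2: (0,153.1) -> (0,156.3) [heading=90, move]
Final: pos=(0,156.3), heading=90, 0 segment(s) drawn
Segments drawn: 0

Answer: 0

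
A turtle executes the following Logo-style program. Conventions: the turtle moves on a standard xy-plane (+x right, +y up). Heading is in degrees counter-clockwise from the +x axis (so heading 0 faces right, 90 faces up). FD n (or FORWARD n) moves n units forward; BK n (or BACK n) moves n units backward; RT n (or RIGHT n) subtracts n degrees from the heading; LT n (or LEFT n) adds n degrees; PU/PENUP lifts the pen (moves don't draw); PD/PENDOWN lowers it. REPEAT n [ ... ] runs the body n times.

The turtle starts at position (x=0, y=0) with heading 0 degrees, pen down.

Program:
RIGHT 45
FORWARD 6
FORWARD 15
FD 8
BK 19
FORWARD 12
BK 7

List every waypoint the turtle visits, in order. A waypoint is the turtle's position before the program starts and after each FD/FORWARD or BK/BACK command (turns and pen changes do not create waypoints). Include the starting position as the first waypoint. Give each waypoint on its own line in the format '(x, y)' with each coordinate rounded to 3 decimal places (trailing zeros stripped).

Executing turtle program step by step:
Start: pos=(0,0), heading=0, pen down
RT 45: heading 0 -> 315
FD 6: (0,0) -> (4.243,-4.243) [heading=315, draw]
FD 15: (4.243,-4.243) -> (14.849,-14.849) [heading=315, draw]
FD 8: (14.849,-14.849) -> (20.506,-20.506) [heading=315, draw]
BK 19: (20.506,-20.506) -> (7.071,-7.071) [heading=315, draw]
FD 12: (7.071,-7.071) -> (15.556,-15.556) [heading=315, draw]
BK 7: (15.556,-15.556) -> (10.607,-10.607) [heading=315, draw]
Final: pos=(10.607,-10.607), heading=315, 6 segment(s) drawn
Waypoints (7 total):
(0, 0)
(4.243, -4.243)
(14.849, -14.849)
(20.506, -20.506)
(7.071, -7.071)
(15.556, -15.556)
(10.607, -10.607)

Answer: (0, 0)
(4.243, -4.243)
(14.849, -14.849)
(20.506, -20.506)
(7.071, -7.071)
(15.556, -15.556)
(10.607, -10.607)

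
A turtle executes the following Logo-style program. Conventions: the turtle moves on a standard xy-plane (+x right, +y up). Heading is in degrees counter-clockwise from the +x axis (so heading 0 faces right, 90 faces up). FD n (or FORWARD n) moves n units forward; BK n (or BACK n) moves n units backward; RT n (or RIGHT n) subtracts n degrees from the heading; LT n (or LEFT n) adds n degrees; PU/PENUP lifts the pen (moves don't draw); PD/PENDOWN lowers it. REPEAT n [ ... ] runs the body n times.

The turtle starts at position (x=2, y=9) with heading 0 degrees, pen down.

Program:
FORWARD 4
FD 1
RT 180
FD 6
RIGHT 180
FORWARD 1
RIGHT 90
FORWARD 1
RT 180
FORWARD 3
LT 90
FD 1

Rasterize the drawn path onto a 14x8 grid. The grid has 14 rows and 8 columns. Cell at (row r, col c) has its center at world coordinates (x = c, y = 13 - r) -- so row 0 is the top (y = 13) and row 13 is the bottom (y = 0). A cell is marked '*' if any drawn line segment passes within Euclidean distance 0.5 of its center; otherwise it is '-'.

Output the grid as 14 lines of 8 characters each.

Answer: --------
--------
-**-----
--*-----
-*******
--*-----
--------
--------
--------
--------
--------
--------
--------
--------

Derivation:
Segment 0: (2,9) -> (6,9)
Segment 1: (6,9) -> (7,9)
Segment 2: (7,9) -> (1,9)
Segment 3: (1,9) -> (2,9)
Segment 4: (2,9) -> (2,8)
Segment 5: (2,8) -> (2,11)
Segment 6: (2,11) -> (1,11)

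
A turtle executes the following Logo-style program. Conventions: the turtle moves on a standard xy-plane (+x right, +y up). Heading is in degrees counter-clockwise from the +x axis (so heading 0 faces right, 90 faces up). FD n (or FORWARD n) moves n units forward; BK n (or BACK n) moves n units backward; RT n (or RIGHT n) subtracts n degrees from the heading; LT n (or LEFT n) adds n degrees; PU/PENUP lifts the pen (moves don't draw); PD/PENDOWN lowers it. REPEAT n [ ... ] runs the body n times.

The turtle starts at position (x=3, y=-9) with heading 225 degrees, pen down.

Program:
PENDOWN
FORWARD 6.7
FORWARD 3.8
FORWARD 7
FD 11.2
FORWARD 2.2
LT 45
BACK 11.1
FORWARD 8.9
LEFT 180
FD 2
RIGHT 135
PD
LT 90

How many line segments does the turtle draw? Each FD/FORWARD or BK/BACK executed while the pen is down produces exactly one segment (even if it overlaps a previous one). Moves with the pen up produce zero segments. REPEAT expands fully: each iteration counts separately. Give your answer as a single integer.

Answer: 8

Derivation:
Executing turtle program step by step:
Start: pos=(3,-9), heading=225, pen down
PD: pen down
FD 6.7: (3,-9) -> (-1.738,-13.738) [heading=225, draw]
FD 3.8: (-1.738,-13.738) -> (-4.425,-16.425) [heading=225, draw]
FD 7: (-4.425,-16.425) -> (-9.374,-21.374) [heading=225, draw]
FD 11.2: (-9.374,-21.374) -> (-17.294,-29.294) [heading=225, draw]
FD 2.2: (-17.294,-29.294) -> (-18.85,-30.85) [heading=225, draw]
LT 45: heading 225 -> 270
BK 11.1: (-18.85,-30.85) -> (-18.85,-19.75) [heading=270, draw]
FD 8.9: (-18.85,-19.75) -> (-18.85,-28.65) [heading=270, draw]
LT 180: heading 270 -> 90
FD 2: (-18.85,-28.65) -> (-18.85,-26.65) [heading=90, draw]
RT 135: heading 90 -> 315
PD: pen down
LT 90: heading 315 -> 45
Final: pos=(-18.85,-26.65), heading=45, 8 segment(s) drawn
Segments drawn: 8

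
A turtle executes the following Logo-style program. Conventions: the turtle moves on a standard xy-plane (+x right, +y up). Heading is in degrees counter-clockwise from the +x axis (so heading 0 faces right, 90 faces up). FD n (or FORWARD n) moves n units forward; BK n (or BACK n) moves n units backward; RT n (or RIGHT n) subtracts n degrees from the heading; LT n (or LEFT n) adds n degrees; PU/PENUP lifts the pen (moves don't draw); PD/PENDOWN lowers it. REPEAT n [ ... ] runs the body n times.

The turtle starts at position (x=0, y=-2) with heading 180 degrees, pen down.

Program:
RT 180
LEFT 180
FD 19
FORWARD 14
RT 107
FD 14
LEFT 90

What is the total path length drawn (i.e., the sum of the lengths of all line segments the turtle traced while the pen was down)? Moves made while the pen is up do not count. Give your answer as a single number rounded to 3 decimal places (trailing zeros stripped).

Answer: 47

Derivation:
Executing turtle program step by step:
Start: pos=(0,-2), heading=180, pen down
RT 180: heading 180 -> 0
LT 180: heading 0 -> 180
FD 19: (0,-2) -> (-19,-2) [heading=180, draw]
FD 14: (-19,-2) -> (-33,-2) [heading=180, draw]
RT 107: heading 180 -> 73
FD 14: (-33,-2) -> (-28.907,11.388) [heading=73, draw]
LT 90: heading 73 -> 163
Final: pos=(-28.907,11.388), heading=163, 3 segment(s) drawn

Segment lengths:
  seg 1: (0,-2) -> (-19,-2), length = 19
  seg 2: (-19,-2) -> (-33,-2), length = 14
  seg 3: (-33,-2) -> (-28.907,11.388), length = 14
Total = 47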